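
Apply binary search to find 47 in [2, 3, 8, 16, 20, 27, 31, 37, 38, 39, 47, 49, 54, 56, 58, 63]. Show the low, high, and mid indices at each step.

Binary search for 47 in [2, 3, 8, 16, 20, 27, 31, 37, 38, 39, 47, 49, 54, 56, 58, 63]:

lo=0, hi=15, mid=7, arr[mid]=37 -> 37 < 47, search right half
lo=8, hi=15, mid=11, arr[mid]=49 -> 49 > 47, search left half
lo=8, hi=10, mid=9, arr[mid]=39 -> 39 < 47, search right half
lo=10, hi=10, mid=10, arr[mid]=47 -> Found target at index 10!

Binary search finds 47 at index 10 after 4 comparisons. The search repeatedly halves the search space by comparing with the middle element.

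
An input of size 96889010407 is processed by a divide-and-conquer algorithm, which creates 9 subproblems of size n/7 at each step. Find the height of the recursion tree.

For divide and conquer with division factor 7:

Problem sizes at each level:
Level 0: 96889010407
Level 1: 13841287201
Level 2: 1977326743
Level 3: 282475249
Level 4: 40353607
Level 5: 5764801
Level 6: 823543
Level 7: 117649
Level 8: 16807
Level 9: 2401
Level 10: 343
Level 11: 49
Level 12: 7
Level 13: 1

The root is level 0 and the size-1 base case is level 13 (the tree spans levels 0 through 13, i.e. 14 levels counting the root), so the depth is the number of divisions: log_7(96889010407) = 13

The recursion tree depth is log_7(96889010407) = 13. At each level, the problem size is divided by 7, so it takes 13 divisions to reduce to a base case of size 1. The algorithm makes 9 recursive calls at each level.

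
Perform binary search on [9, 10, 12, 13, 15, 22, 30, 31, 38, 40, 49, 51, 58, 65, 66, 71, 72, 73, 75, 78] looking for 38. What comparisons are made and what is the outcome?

Binary search for 38 in [9, 10, 12, 13, 15, 22, 30, 31, 38, 40, 49, 51, 58, 65, 66, 71, 72, 73, 75, 78]:

lo=0, hi=19, mid=9, arr[mid]=40 -> 40 > 38, search left half
lo=0, hi=8, mid=4, arr[mid]=15 -> 15 < 38, search right half
lo=5, hi=8, mid=6, arr[mid]=30 -> 30 < 38, search right half
lo=7, hi=8, mid=7, arr[mid]=31 -> 31 < 38, search right half
lo=8, hi=8, mid=8, arr[mid]=38 -> Found target at index 8!

Binary search finds 38 at index 8 after 5 comparisons. The search repeatedly halves the search space by comparing with the middle element.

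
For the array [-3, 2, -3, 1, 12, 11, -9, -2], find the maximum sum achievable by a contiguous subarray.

Using Kadane's algorithm on [-3, 2, -3, 1, 12, 11, -9, -2]:

Scanning through the array:
Position 1 (value 2): max_ending_here = 2, max_so_far = 2
Position 2 (value -3): max_ending_here = -1, max_so_far = 2
Position 3 (value 1): max_ending_here = 1, max_so_far = 2
Position 4 (value 12): max_ending_here = 13, max_so_far = 13
Position 5 (value 11): max_ending_here = 24, max_so_far = 24
Position 6 (value -9): max_ending_here = 15, max_so_far = 24
Position 7 (value -2): max_ending_here = 13, max_so_far = 24

Maximum subarray: [1, 12, 11]
Maximum sum: 24

The maximum subarray is [1, 12, 11] with sum 24. This subarray runs from index 3 to index 5.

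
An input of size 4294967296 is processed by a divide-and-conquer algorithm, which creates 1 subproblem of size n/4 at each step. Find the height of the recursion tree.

For divide and conquer with division factor 4:

Problem sizes at each level:
Level 0: 4294967296
Level 1: 1073741824
Level 2: 268435456
Level 3: 67108864
Level 4: 16777216
Level 5: 4194304
Level 6: 1048576
Level 7: 262144
Level 8: 65536
Level 9: 16384
Level 10: 4096
Level 11: 1024
Level 12: 256
Level 13: 64
Level 14: 16
Level 15: 4
Level 16: 1

The root is level 0 and the size-1 base case is level 16 (the tree spans levels 0 through 16, i.e. 17 levels counting the root), so the depth is the number of divisions: log_4(4294967296) = 16

The recursion tree depth is log_4(4294967296) = 16. At each level, the problem size is divided by 4, so it takes 16 divisions to reduce to a base case of size 1. The algorithm makes 1 recursive call at each level.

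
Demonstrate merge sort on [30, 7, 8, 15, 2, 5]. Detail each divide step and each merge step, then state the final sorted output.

Merge sort trace:

Split: [30, 7, 8, 15, 2, 5] -> [30, 7, 8] and [15, 2, 5]
  Split: [30, 7, 8] -> [30] and [7, 8]
    Split: [7, 8] -> [7] and [8]
    Merge: [7] + [8] -> [7, 8]
  Merge: [30] + [7, 8] -> [7, 8, 30]
  Split: [15, 2, 5] -> [15] and [2, 5]
    Split: [2, 5] -> [2] and [5]
    Merge: [2] + [5] -> [2, 5]
  Merge: [15] + [2, 5] -> [2, 5, 15]
Merge: [7, 8, 30] + [2, 5, 15] -> [2, 5, 7, 8, 15, 30]

Final sorted array: [2, 5, 7, 8, 15, 30]

The merge sort proceeds by recursively splitting the array and merging sorted halves.
After all merges, the sorted array is [2, 5, 7, 8, 15, 30].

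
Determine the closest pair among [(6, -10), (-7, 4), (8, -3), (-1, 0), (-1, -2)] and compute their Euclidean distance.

Computing all pairwise distances among 5 points:

d((6, -10), (-7, 4)) = 19.105
d((6, -10), (8, -3)) = 7.2801
d((6, -10), (-1, 0)) = 12.2066
d((6, -10), (-1, -2)) = 10.6301
d((-7, 4), (8, -3)) = 16.5529
d((-7, 4), (-1, 0)) = 7.2111
d((-7, 4), (-1, -2)) = 8.4853
d((8, -3), (-1, 0)) = 9.4868
d((8, -3), (-1, -2)) = 9.0554
d((-1, 0), (-1, -2)) = 2.0 <-- minimum

Closest pair: (-1, 0) and (-1, -2) with distance 2.0

The closest pair is (-1, 0) and (-1, -2) with Euclidean distance 2.0. For 5 points, brute-force pairwise comparison is shown above. For large n, the divide-and-conquer algorithm (sort by x, recurse on halves, check the dividing strip) achieves O(n log n).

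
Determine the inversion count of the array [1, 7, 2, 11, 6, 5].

Finding inversions in [1, 7, 2, 11, 6, 5]:

(1, 2): arr[1]=7 > arr[2]=2
(1, 4): arr[1]=7 > arr[4]=6
(1, 5): arr[1]=7 > arr[5]=5
(3, 4): arr[3]=11 > arr[4]=6
(3, 5): arr[3]=11 > arr[5]=5
(4, 5): arr[4]=6 > arr[5]=5

Total inversions: 6

The array has 6 inversion(s): (1,2), (1,4), (1,5), (3,4), (3,5), (4,5). Each pair (i,j) satisfies i < j and arr[i] > arr[j].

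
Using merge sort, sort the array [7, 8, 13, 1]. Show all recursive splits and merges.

Merge sort trace:

Split: [7, 8, 13, 1] -> [7, 8] and [13, 1]
  Split: [7, 8] -> [7] and [8]
  Merge: [7] + [8] -> [7, 8]
  Split: [13, 1] -> [13] and [1]
  Merge: [13] + [1] -> [1, 13]
Merge: [7, 8] + [1, 13] -> [1, 7, 8, 13]

Final sorted array: [1, 7, 8, 13]

The merge sort proceeds by recursively splitting the array and merging sorted halves.
After all merges, the sorted array is [1, 7, 8, 13].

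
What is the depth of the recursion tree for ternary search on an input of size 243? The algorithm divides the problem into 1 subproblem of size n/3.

For divide and conquer with division factor 3:

Problem sizes at each level:
Level 0: 243
Level 1: 81
Level 2: 27
Level 3: 9
Level 4: 3
Level 5: 1

The root is level 0 and the size-1 base case is level 5 (the tree spans levels 0 through 5, i.e. 6 levels counting the root), so the depth is the number of divisions: log_3(243) = 5

The recursion tree depth is log_3(243) = 5. At each level, the problem size is divided by 3, so it takes 5 divisions to reduce to a base case of size 1. The algorithm makes 1 recursive call at each level.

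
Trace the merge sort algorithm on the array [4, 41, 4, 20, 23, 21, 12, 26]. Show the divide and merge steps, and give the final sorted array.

Merge sort trace:

Split: [4, 41, 4, 20, 23, 21, 12, 26] -> [4, 41, 4, 20] and [23, 21, 12, 26]
  Split: [4, 41, 4, 20] -> [4, 41] and [4, 20]
    Split: [4, 41] -> [4] and [41]
    Merge: [4] + [41] -> [4, 41]
    Split: [4, 20] -> [4] and [20]
    Merge: [4] + [20] -> [4, 20]
  Merge: [4, 41] + [4, 20] -> [4, 4, 20, 41]
  Split: [23, 21, 12, 26] -> [23, 21] and [12, 26]
    Split: [23, 21] -> [23] and [21]
    Merge: [23] + [21] -> [21, 23]
    Split: [12, 26] -> [12] and [26]
    Merge: [12] + [26] -> [12, 26]
  Merge: [21, 23] + [12, 26] -> [12, 21, 23, 26]
Merge: [4, 4, 20, 41] + [12, 21, 23, 26] -> [4, 4, 12, 20, 21, 23, 26, 41]

Final sorted array: [4, 4, 12, 20, 21, 23, 26, 41]

The merge sort proceeds by recursively splitting the array and merging sorted halves.
After all merges, the sorted array is [4, 4, 12, 20, 21, 23, 26, 41].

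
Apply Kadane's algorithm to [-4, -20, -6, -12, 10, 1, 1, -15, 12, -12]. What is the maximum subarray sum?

Using Kadane's algorithm on [-4, -20, -6, -12, 10, 1, 1, -15, 12, -12]:

Scanning through the array:
Position 1 (value -20): max_ending_here = -20, max_so_far = -4
Position 2 (value -6): max_ending_here = -6, max_so_far = -4
Position 3 (value -12): max_ending_here = -12, max_so_far = -4
Position 4 (value 10): max_ending_here = 10, max_so_far = 10
Position 5 (value 1): max_ending_here = 11, max_so_far = 11
Position 6 (value 1): max_ending_here = 12, max_so_far = 12
Position 7 (value -15): max_ending_here = -3, max_so_far = 12
Position 8 (value 12): max_ending_here = 12, max_so_far = 12
Position 9 (value -12): max_ending_here = 0, max_so_far = 12

Maximum subarray: [10, 1, 1]
Maximum sum: 12

The maximum subarray is [10, 1, 1] with sum 12. This subarray runs from index 4 to index 6.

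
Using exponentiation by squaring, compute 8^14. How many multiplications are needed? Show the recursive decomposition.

Computing 8^14 by squaring (build up from 8^1; each line after the first costs one multiplication):

8^1 = 8
8^2 = (8^1)^2 = 8^2 = 64
8^3 = 8 * 8^2 = 8 * 64 = 512
8^6 = (8^3)^2 = 512^2 = 262144
8^7 = 8 * 8^6 = 8 * 262144 = 2097152
8^14 = (8^7)^2 = 2097152^2 = 4398046511104

Result: 4398046511104
Multiplications needed: 5 (5 lines after 8^1)

8^14 = 4398046511104. Using exponentiation by squaring, this requires 5 multiplications. The key idea: if the exponent is even, square the half-power; if odd, multiply by the base once.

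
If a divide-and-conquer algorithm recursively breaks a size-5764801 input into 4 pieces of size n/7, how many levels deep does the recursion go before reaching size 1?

For divide and conquer with division factor 7:

Problem sizes at each level:
Level 0: 5764801
Level 1: 823543
Level 2: 117649
Level 3: 16807
Level 4: 2401
Level 5: 343
Level 6: 49
Level 7: 7
Level 8: 1

The root is level 0 and the size-1 base case is level 8 (the tree spans levels 0 through 8, i.e. 9 levels counting the root), so the depth is the number of divisions: log_7(5764801) = 8

The recursion tree depth is log_7(5764801) = 8. At each level, the problem size is divided by 7, so it takes 8 divisions to reduce to a base case of size 1. The algorithm makes 4 recursive calls at each level.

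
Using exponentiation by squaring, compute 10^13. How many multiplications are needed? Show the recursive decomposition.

Computing 10^13 by squaring (build up from 10^1; each line after the first costs one multiplication):

10^1 = 10
10^2 = (10^1)^2 = 10^2 = 100
10^3 = 10 * 10^2 = 10 * 100 = 1000
10^6 = (10^3)^2 = 1000^2 = 1000000
10^12 = (10^6)^2 = 1000000^2 = 1000000000000
10^13 = 10 * 10^12 = 10 * 1000000000000 = 10000000000000

Result: 10000000000000
Multiplications needed: 5 (5 lines after 10^1)

10^13 = 10000000000000. Using exponentiation by squaring, this requires 5 multiplications. The key idea: if the exponent is even, square the half-power; if odd, multiply by the base once.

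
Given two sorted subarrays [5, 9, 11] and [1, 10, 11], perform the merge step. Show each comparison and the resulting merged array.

Merging process:

Compare 5 vs 1: take 1 from right. Merged: [1]
Compare 5 vs 10: take 5 from left. Merged: [1, 5]
Compare 9 vs 10: take 9 from left. Merged: [1, 5, 9]
Compare 11 vs 10: take 10 from right. Merged: [1, 5, 9, 10]
Compare 11 vs 11: take 11 from left. Merged: [1, 5, 9, 10, 11]
Append remaining from right: [11]. Merged: [1, 5, 9, 10, 11, 11]

Final merged array: [1, 5, 9, 10, 11, 11]
Total comparisons: 5

The merged array is [1, 5, 9, 10, 11, 11], requiring 5 comparisons. The merge step runs in O(n) time where n is the total number of elements.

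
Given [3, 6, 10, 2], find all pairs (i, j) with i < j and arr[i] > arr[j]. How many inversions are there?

Finding inversions in [3, 6, 10, 2]:

(0, 3): arr[0]=3 > arr[3]=2
(1, 3): arr[1]=6 > arr[3]=2
(2, 3): arr[2]=10 > arr[3]=2

Total inversions: 3

The array has 3 inversion(s): (0,3), (1,3), (2,3). Each pair (i,j) satisfies i < j and arr[i] > arr[j].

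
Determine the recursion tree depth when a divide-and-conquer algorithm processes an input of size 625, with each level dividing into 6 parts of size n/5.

For divide and conquer with division factor 5:

Problem sizes at each level:
Level 0: 625
Level 1: 125
Level 2: 25
Level 3: 5
Level 4: 1

The root is level 0 and the size-1 base case is level 4 (the tree spans levels 0 through 4, i.e. 5 levels counting the root), so the depth is the number of divisions: log_5(625) = 4

The recursion tree depth is log_5(625) = 4. At each level, the problem size is divided by 5, so it takes 4 divisions to reduce to a base case of size 1. The algorithm makes 6 recursive calls at each level.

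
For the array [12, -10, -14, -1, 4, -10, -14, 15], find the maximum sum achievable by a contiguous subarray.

Using Kadane's algorithm on [12, -10, -14, -1, 4, -10, -14, 15]:

Scanning through the array:
Position 1 (value -10): max_ending_here = 2, max_so_far = 12
Position 2 (value -14): max_ending_here = -12, max_so_far = 12
Position 3 (value -1): max_ending_here = -1, max_so_far = 12
Position 4 (value 4): max_ending_here = 4, max_so_far = 12
Position 5 (value -10): max_ending_here = -6, max_so_far = 12
Position 6 (value -14): max_ending_here = -14, max_so_far = 12
Position 7 (value 15): max_ending_here = 15, max_so_far = 15

Maximum subarray: [15]
Maximum sum: 15

The maximum subarray is [15] with sum 15. This subarray runs from index 7 to index 7.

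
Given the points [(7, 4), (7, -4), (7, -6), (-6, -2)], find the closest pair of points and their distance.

Computing all pairwise distances among 4 points:

d((7, 4), (7, -4)) = 8.0
d((7, 4), (7, -6)) = 10.0
d((7, 4), (-6, -2)) = 14.3178
d((7, -4), (7, -6)) = 2.0 <-- minimum
d((7, -4), (-6, -2)) = 13.1529
d((7, -6), (-6, -2)) = 13.6015

Closest pair: (7, -4) and (7, -6) with distance 2.0

The closest pair is (7, -4) and (7, -6) with Euclidean distance 2.0. For 4 points, brute-force pairwise comparison is shown above. For large n, the divide-and-conquer algorithm (sort by x, recurse on halves, check the dividing strip) achieves O(n log n).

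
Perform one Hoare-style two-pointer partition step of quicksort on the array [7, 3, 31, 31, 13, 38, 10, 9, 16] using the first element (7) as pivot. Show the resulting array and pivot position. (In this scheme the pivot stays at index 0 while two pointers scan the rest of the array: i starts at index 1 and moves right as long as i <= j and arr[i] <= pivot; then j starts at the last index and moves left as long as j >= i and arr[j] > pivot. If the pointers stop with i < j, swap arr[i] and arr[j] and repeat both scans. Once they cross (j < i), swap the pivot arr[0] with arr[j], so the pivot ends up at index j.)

Hoare-style two-pointer partition with pivot = 7:

Initial array: [7, 3, 31, 31, 13, 38, 10, 9, 16]

Pointers start at i = 1, j = 8.
i ends at 2, j ends at 1: the pointers have crossed (j < i), so scanning stops.

Swap pivot arr[0] with arr[1] to place pivot at position 1: [3, 7, 31, 31, 13, 38, 10, 9, 16]
Pivot position: 1

After partitioning with pivot 7, the array becomes [3, 7, 31, 31, 13, 38, 10, 9, 16]. The pivot is placed at index 1. All elements to the left of the pivot are <= 7, and all elements to the right are > 7.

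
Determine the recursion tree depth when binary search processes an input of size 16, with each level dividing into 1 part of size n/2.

For divide and conquer with division factor 2:

Problem sizes at each level:
Level 0: 16
Level 1: 8
Level 2: 4
Level 3: 2
Level 4: 1

The root is level 0 and the size-1 base case is level 4 (the tree spans levels 0 through 4, i.e. 5 levels counting the root), so the depth is the number of divisions: log_2(16) = 4

The recursion tree depth is log_2(16) = 4. At each level, the problem size is divided by 2, so it takes 4 divisions to reduce to a base case of size 1. The algorithm makes 1 recursive call at each level.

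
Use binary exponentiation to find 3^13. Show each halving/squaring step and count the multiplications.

Computing 3^13 by squaring (build up from 3^1; each line after the first costs one multiplication):

3^1 = 3
3^2 = (3^1)^2 = 3^2 = 9
3^3 = 3 * 3^2 = 3 * 9 = 27
3^6 = (3^3)^2 = 27^2 = 729
3^12 = (3^6)^2 = 729^2 = 531441
3^13 = 3 * 3^12 = 3 * 531441 = 1594323

Result: 1594323
Multiplications needed: 5 (5 lines after 3^1)

3^13 = 1594323. Using exponentiation by squaring, this requires 5 multiplications. The key idea: if the exponent is even, square the half-power; if odd, multiply by the base once.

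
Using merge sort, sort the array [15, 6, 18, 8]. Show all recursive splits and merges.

Merge sort trace:

Split: [15, 6, 18, 8] -> [15, 6] and [18, 8]
  Split: [15, 6] -> [15] and [6]
  Merge: [15] + [6] -> [6, 15]
  Split: [18, 8] -> [18] and [8]
  Merge: [18] + [8] -> [8, 18]
Merge: [6, 15] + [8, 18] -> [6, 8, 15, 18]

Final sorted array: [6, 8, 15, 18]

The merge sort proceeds by recursively splitting the array and merging sorted halves.
After all merges, the sorted array is [6, 8, 15, 18].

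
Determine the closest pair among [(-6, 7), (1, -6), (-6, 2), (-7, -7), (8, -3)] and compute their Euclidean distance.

Computing all pairwise distances among 5 points:

d((-6, 7), (1, -6)) = 14.7648
d((-6, 7), (-6, 2)) = 5.0 <-- minimum
d((-6, 7), (-7, -7)) = 14.0357
d((-6, 7), (8, -3)) = 17.2047
d((1, -6), (-6, 2)) = 10.6301
d((1, -6), (-7, -7)) = 8.0623
d((1, -6), (8, -3)) = 7.6158
d((-6, 2), (-7, -7)) = 9.0554
d((-6, 2), (8, -3)) = 14.8661
d((-7, -7), (8, -3)) = 15.5242

Closest pair: (-6, 7) and (-6, 2) with distance 5.0

The closest pair is (-6, 7) and (-6, 2) with Euclidean distance 5.0. For 5 points, brute-force pairwise comparison is shown above. For large n, the divide-and-conquer algorithm (sort by x, recurse on halves, check the dividing strip) achieves O(n log n).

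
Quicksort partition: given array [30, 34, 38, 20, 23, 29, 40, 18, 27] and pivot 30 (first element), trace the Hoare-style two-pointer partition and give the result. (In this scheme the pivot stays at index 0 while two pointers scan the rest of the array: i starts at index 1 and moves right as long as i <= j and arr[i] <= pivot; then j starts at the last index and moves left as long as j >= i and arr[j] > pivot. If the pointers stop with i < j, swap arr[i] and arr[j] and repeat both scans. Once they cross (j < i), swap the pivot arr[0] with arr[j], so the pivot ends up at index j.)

Hoare-style two-pointer partition with pivot = 30:

Initial array: [30, 34, 38, 20, 23, 29, 40, 18, 27]

Pointers start at i = 1, j = 8.
i stops at index 1 (arr[1]=34 > 30), j stops at index 8 (arr[8]=27 <= 30): swap arr[1] and arr[8], array becomes [30, 27, 38, 20, 23, 29, 40, 18, 34]
i stops at index 2 (arr[2]=38 > 30), j stops at index 7 (arr[7]=18 <= 30): swap arr[2] and arr[7], array becomes [30, 27, 18, 20, 23, 29, 40, 38, 34]
i ends at 6, j ends at 5: the pointers have crossed (j < i), so scanning stops.

Swap pivot arr[0] with arr[5] to place pivot at position 5: [29, 27, 18, 20, 23, 30, 40, 38, 34]
Pivot position: 5

After partitioning with pivot 30, the array becomes [29, 27, 18, 20, 23, 30, 40, 38, 34]. The pivot is placed at index 5. All elements to the left of the pivot are <= 30, and all elements to the right are > 30.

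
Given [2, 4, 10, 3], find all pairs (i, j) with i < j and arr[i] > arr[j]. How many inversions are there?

Finding inversions in [2, 4, 10, 3]:

(1, 3): arr[1]=4 > arr[3]=3
(2, 3): arr[2]=10 > arr[3]=3

Total inversions: 2

The array has 2 inversion(s): (1,3), (2,3). Each pair (i,j) satisfies i < j and arr[i] > arr[j].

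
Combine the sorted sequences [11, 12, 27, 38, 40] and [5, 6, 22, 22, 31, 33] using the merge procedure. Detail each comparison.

Merging process:

Compare 11 vs 5: take 5 from right. Merged: [5]
Compare 11 vs 6: take 6 from right. Merged: [5, 6]
Compare 11 vs 22: take 11 from left. Merged: [5, 6, 11]
Compare 12 vs 22: take 12 from left. Merged: [5, 6, 11, 12]
Compare 27 vs 22: take 22 from right. Merged: [5, 6, 11, 12, 22]
Compare 27 vs 22: take 22 from right. Merged: [5, 6, 11, 12, 22, 22]
Compare 27 vs 31: take 27 from left. Merged: [5, 6, 11, 12, 22, 22, 27]
Compare 38 vs 31: take 31 from right. Merged: [5, 6, 11, 12, 22, 22, 27, 31]
Compare 38 vs 33: take 33 from right. Merged: [5, 6, 11, 12, 22, 22, 27, 31, 33]
Append remaining from left: [38, 40]. Merged: [5, 6, 11, 12, 22, 22, 27, 31, 33, 38, 40]

Final merged array: [5, 6, 11, 12, 22, 22, 27, 31, 33, 38, 40]
Total comparisons: 9

The merged array is [5, 6, 11, 12, 22, 22, 27, 31, 33, 38, 40], requiring 9 comparisons. The merge step runs in O(n) time where n is the total number of elements.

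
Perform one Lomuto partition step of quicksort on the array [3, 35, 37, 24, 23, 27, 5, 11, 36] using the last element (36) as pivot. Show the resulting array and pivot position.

Lomuto partition with pivot = 36:

Initial array: [3, 35, 37, 24, 23, 27, 5, 11, 36]

arr[0]=3 <= 36: swap with position 0, array becomes [3, 35, 37, 24, 23, 27, 5, 11, 36]
arr[1]=35 <= 36: swap with position 1, array becomes [3, 35, 37, 24, 23, 27, 5, 11, 36]
arr[2]=37 > 36: no swap
arr[3]=24 <= 36: swap with position 2, array becomes [3, 35, 24, 37, 23, 27, 5, 11, 36]
arr[4]=23 <= 36: swap with position 3, array becomes [3, 35, 24, 23, 37, 27, 5, 11, 36]
arr[5]=27 <= 36: swap with position 4, array becomes [3, 35, 24, 23, 27, 37, 5, 11, 36]
arr[6]=5 <= 36: swap with position 5, array becomes [3, 35, 24, 23, 27, 5, 37, 11, 36]
arr[7]=11 <= 36: swap with position 6, array becomes [3, 35, 24, 23, 27, 5, 11, 37, 36]

Place pivot at position 7: [3, 35, 24, 23, 27, 5, 11, 36, 37]
Pivot position: 7

After partitioning with pivot 36, the array becomes [3, 35, 24, 23, 27, 5, 11, 36, 37]. The pivot is placed at index 7. All elements to the left of the pivot are <= 36, and all elements to the right are > 36.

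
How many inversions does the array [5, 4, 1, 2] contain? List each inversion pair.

Finding inversions in [5, 4, 1, 2]:

(0, 1): arr[0]=5 > arr[1]=4
(0, 2): arr[0]=5 > arr[2]=1
(0, 3): arr[0]=5 > arr[3]=2
(1, 2): arr[1]=4 > arr[2]=1
(1, 3): arr[1]=4 > arr[3]=2

Total inversions: 5

The array has 5 inversion(s): (0,1), (0,2), (0,3), (1,2), (1,3). Each pair (i,j) satisfies i < j and arr[i] > arr[j].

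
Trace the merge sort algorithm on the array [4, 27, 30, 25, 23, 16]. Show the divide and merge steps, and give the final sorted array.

Merge sort trace:

Split: [4, 27, 30, 25, 23, 16] -> [4, 27, 30] and [25, 23, 16]
  Split: [4, 27, 30] -> [4] and [27, 30]
    Split: [27, 30] -> [27] and [30]
    Merge: [27] + [30] -> [27, 30]
  Merge: [4] + [27, 30] -> [4, 27, 30]
  Split: [25, 23, 16] -> [25] and [23, 16]
    Split: [23, 16] -> [23] and [16]
    Merge: [23] + [16] -> [16, 23]
  Merge: [25] + [16, 23] -> [16, 23, 25]
Merge: [4, 27, 30] + [16, 23, 25] -> [4, 16, 23, 25, 27, 30]

Final sorted array: [4, 16, 23, 25, 27, 30]

The merge sort proceeds by recursively splitting the array and merging sorted halves.
After all merges, the sorted array is [4, 16, 23, 25, 27, 30].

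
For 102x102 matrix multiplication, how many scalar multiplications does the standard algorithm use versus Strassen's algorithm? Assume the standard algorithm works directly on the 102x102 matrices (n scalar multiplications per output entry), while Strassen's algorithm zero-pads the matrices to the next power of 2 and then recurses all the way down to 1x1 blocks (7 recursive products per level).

Matrix multiplication for 102x102 matrices:

Strassen's algorithm requires power-of-2 dimensions. Pad 102x102 to 128x128 (next power of 2).

Standard algorithm: 102^3 = 1061208 multiplications
Strassen's algorithm: 7^(log2(128)) = 7^7 = 823543 multiplications
Savings: 1061208 - 823543 = 237665 multiplications

Standard: 1061208 multiplications (102^3). Strassen: 823543 multiplications (7^7, after padding to 128x128). Strassen reduces 8 recursive multiplications to 7 at each level.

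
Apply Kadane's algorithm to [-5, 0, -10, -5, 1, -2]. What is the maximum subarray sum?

Using Kadane's algorithm on [-5, 0, -10, -5, 1, -2]:

Scanning through the array:
Position 1 (value 0): max_ending_here = 0, max_so_far = 0
Position 2 (value -10): max_ending_here = -10, max_so_far = 0
Position 3 (value -5): max_ending_here = -5, max_so_far = 0
Position 4 (value 1): max_ending_here = 1, max_so_far = 1
Position 5 (value -2): max_ending_here = -1, max_so_far = 1

Maximum subarray: [1]
Maximum sum: 1

The maximum subarray is [1] with sum 1. This subarray runs from index 4 to index 4.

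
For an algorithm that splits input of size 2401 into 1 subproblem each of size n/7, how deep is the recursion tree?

For divide and conquer with division factor 7:

Problem sizes at each level:
Level 0: 2401
Level 1: 343
Level 2: 49
Level 3: 7
Level 4: 1

The root is level 0 and the size-1 base case is level 4 (the tree spans levels 0 through 4, i.e. 5 levels counting the root), so the depth is the number of divisions: log_7(2401) = 4

The recursion tree depth is log_7(2401) = 4. At each level, the problem size is divided by 7, so it takes 4 divisions to reduce to a base case of size 1. The algorithm makes 1 recursive call at each level.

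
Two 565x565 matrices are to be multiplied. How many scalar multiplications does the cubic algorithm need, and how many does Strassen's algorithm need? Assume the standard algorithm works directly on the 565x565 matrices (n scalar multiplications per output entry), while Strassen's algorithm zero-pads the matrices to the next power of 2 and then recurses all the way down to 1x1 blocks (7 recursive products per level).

Matrix multiplication for 565x565 matrices:

Strassen's algorithm requires power-of-2 dimensions. Pad 565x565 to 1024x1024 (next power of 2).

Standard algorithm: 565^3 = 180362125 multiplications
Strassen's algorithm: 7^(log2(1024)) = 7^10 = 282475249 multiplications
Difference: 180362125 - 282475249 = -102113124 (Strassen uses MORE here due to padding overhead — for small or just-over-power-of-2 n, padding can outweigh the per-level savings)

Standard: 180362125 multiplications (565^3). Strassen: 282475249 multiplications (7^10, after padding to 1024x1024). Strassen reduces 8 recursive multiplications to 7 at each level.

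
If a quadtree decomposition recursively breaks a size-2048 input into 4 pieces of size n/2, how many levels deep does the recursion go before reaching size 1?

For divide and conquer with division factor 2:

Problem sizes at each level:
Level 0: 2048
Level 1: 1024
Level 2: 512
Level 3: 256
Level 4: 128
Level 5: 64
Level 6: 32
Level 7: 16
Level 8: 8
Level 9: 4
Level 10: 2
Level 11: 1

The root is level 0 and the size-1 base case is level 11 (the tree spans levels 0 through 11, i.e. 12 levels counting the root), so the depth is the number of divisions: log_2(2048) = 11

The recursion tree depth is log_2(2048) = 11. At each level, the problem size is divided by 2, so it takes 11 divisions to reduce to a base case of size 1. The algorithm makes 4 recursive calls at each level.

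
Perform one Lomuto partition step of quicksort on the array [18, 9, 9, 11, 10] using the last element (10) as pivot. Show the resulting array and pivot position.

Lomuto partition with pivot = 10:

Initial array: [18, 9, 9, 11, 10]

arr[0]=18 > 10: no swap
arr[1]=9 <= 10: swap with position 0, array becomes [9, 18, 9, 11, 10]
arr[2]=9 <= 10: swap with position 1, array becomes [9, 9, 18, 11, 10]
arr[3]=11 > 10: no swap

Place pivot at position 2: [9, 9, 10, 11, 18]
Pivot position: 2

After partitioning with pivot 10, the array becomes [9, 9, 10, 11, 18]. The pivot is placed at index 2. All elements to the left of the pivot are <= 10, and all elements to the right are > 10.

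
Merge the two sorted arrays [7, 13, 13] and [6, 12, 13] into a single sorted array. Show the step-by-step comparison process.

Merging process:

Compare 7 vs 6: take 6 from right. Merged: [6]
Compare 7 vs 12: take 7 from left. Merged: [6, 7]
Compare 13 vs 12: take 12 from right. Merged: [6, 7, 12]
Compare 13 vs 13: take 13 from left. Merged: [6, 7, 12, 13]
Compare 13 vs 13: take 13 from left. Merged: [6, 7, 12, 13, 13]
Append remaining from right: [13]. Merged: [6, 7, 12, 13, 13, 13]

Final merged array: [6, 7, 12, 13, 13, 13]
Total comparisons: 5

The merged array is [6, 7, 12, 13, 13, 13], requiring 5 comparisons. The merge step runs in O(n) time where n is the total number of elements.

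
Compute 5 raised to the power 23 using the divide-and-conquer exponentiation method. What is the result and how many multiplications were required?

Computing 5^23 by squaring (build up from 5^1; each line after the first costs one multiplication):

5^1 = 5
5^2 = (5^1)^2 = 5^2 = 25
5^4 = (5^2)^2 = 25^2 = 625
5^5 = 5 * 5^4 = 5 * 625 = 3125
5^10 = (5^5)^2 = 3125^2 = 9765625
5^11 = 5 * 5^10 = 5 * 9765625 = 48828125
5^22 = (5^11)^2 = 48828125^2 = 2384185791015625
5^23 = 5 * 5^22 = 5 * 2384185791015625 = 11920928955078125

Result: 11920928955078125
Multiplications needed: 7 (7 lines after 5^1)

5^23 = 11920928955078125. Using exponentiation by squaring, this requires 7 multiplications. The key idea: if the exponent is even, square the half-power; if odd, multiply by the base once.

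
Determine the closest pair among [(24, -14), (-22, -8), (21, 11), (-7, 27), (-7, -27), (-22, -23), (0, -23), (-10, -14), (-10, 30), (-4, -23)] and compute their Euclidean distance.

Computing all pairwise distances among 10 points:

d((24, -14), (-22, -8)) = 46.3897
d((24, -14), (21, 11)) = 25.1794
d((24, -14), (-7, 27)) = 51.4004
d((24, -14), (-7, -27)) = 33.6155
d((24, -14), (-22, -23)) = 46.8722
d((24, -14), (0, -23)) = 25.632
d((24, -14), (-10, -14)) = 34.0
d((24, -14), (-10, 30)) = 55.6058
d((24, -14), (-4, -23)) = 29.4109
d((-22, -8), (21, 11)) = 47.0106
d((-22, -8), (-7, 27)) = 38.0789
d((-22, -8), (-7, -27)) = 24.2074
d((-22, -8), (-22, -23)) = 15.0
d((-22, -8), (0, -23)) = 26.6271
d((-22, -8), (-10, -14)) = 13.4164
d((-22, -8), (-10, 30)) = 39.8497
d((-22, -8), (-4, -23)) = 23.4307
d((21, 11), (-7, 27)) = 32.249
d((21, 11), (-7, -27)) = 47.2017
d((21, 11), (-22, -23)) = 54.8179
d((21, 11), (0, -23)) = 39.9625
d((21, 11), (-10, -14)) = 39.8246
d((21, 11), (-10, 30)) = 36.3593
d((21, 11), (-4, -23)) = 42.2019
d((-7, 27), (-7, -27)) = 54.0
d((-7, 27), (-22, -23)) = 52.2015
d((-7, 27), (0, -23)) = 50.4876
d((-7, 27), (-10, -14)) = 41.1096
d((-7, 27), (-10, 30)) = 4.2426
d((-7, 27), (-4, -23)) = 50.0899
d((-7, -27), (-22, -23)) = 15.5242
d((-7, -27), (0, -23)) = 8.0623
d((-7, -27), (-10, -14)) = 13.3417
d((-7, -27), (-10, 30)) = 57.0789
d((-7, -27), (-4, -23)) = 5.0
d((-22, -23), (0, -23)) = 22.0
d((-22, -23), (-10, -14)) = 15.0
d((-22, -23), (-10, 30)) = 54.3415
d((-22, -23), (-4, -23)) = 18.0
d((0, -23), (-10, -14)) = 13.4536
d((0, -23), (-10, 30)) = 53.9351
d((0, -23), (-4, -23)) = 4.0 <-- minimum
d((-10, -14), (-10, 30)) = 44.0
d((-10, -14), (-4, -23)) = 10.8167
d((-10, 30), (-4, -23)) = 53.3385

Closest pair: (0, -23) and (-4, -23) with distance 4.0

The closest pair is (0, -23) and (-4, -23) with Euclidean distance 4.0. For 10 points, brute-force pairwise comparison is shown above. For large n, the divide-and-conquer algorithm (sort by x, recurse on halves, check the dividing strip) achieves O(n log n).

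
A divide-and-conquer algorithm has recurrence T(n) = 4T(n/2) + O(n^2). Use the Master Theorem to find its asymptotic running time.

Master Theorem for T(n) = 4T(n/2) + O(n^2):

a = 4, b = 2, c = 2
log_b(a) = log_2(4) = 2.0000

Case 2: c = 2 = log_2(4) = 2.0000
T(n) = O(n^2 log n) = O(n^2 log n)

For T(n) = 4T(n/2) + O(n^2): log_2(4) = 2.0000. This is Case 2 of the Master Theorem (c = log_b(a), equal work at all levels), giving O(n^2 log n).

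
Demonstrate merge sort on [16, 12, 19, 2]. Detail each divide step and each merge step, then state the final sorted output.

Merge sort trace:

Split: [16, 12, 19, 2] -> [16, 12] and [19, 2]
  Split: [16, 12] -> [16] and [12]
  Merge: [16] + [12] -> [12, 16]
  Split: [19, 2] -> [19] and [2]
  Merge: [19] + [2] -> [2, 19]
Merge: [12, 16] + [2, 19] -> [2, 12, 16, 19]

Final sorted array: [2, 12, 16, 19]

The merge sort proceeds by recursively splitting the array and merging sorted halves.
After all merges, the sorted array is [2, 12, 16, 19].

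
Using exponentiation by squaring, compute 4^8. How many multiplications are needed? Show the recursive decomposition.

Computing 4^8 by squaring (build up from 4^1; each line after the first costs one multiplication):

4^1 = 4
4^2 = (4^1)^2 = 4^2 = 16
4^4 = (4^2)^2 = 16^2 = 256
4^8 = (4^4)^2 = 256^2 = 65536

Result: 65536
Multiplications needed: 3 (3 lines after 4^1)

4^8 = 65536. Using exponentiation by squaring, this requires 3 multiplications. The key idea: if the exponent is even, square the half-power; if odd, multiply by the base once.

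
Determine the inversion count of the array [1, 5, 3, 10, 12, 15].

Finding inversions in [1, 5, 3, 10, 12, 15]:

(1, 2): arr[1]=5 > arr[2]=3

Total inversions: 1

The array has 1 inversion(s): (1,2). Each pair (i,j) satisfies i < j and arr[i] > arr[j].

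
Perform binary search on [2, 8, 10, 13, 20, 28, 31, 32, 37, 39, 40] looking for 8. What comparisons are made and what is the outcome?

Binary search for 8 in [2, 8, 10, 13, 20, 28, 31, 32, 37, 39, 40]:

lo=0, hi=10, mid=5, arr[mid]=28 -> 28 > 8, search left half
lo=0, hi=4, mid=2, arr[mid]=10 -> 10 > 8, search left half
lo=0, hi=1, mid=0, arr[mid]=2 -> 2 < 8, search right half
lo=1, hi=1, mid=1, arr[mid]=8 -> Found target at index 1!

Binary search finds 8 at index 1 after 4 comparisons. The search repeatedly halves the search space by comparing with the middle element.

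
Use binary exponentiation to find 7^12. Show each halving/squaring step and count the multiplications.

Computing 7^12 by squaring (build up from 7^1; each line after the first costs one multiplication):

7^1 = 7
7^2 = (7^1)^2 = 7^2 = 49
7^3 = 7 * 7^2 = 7 * 49 = 343
7^6 = (7^3)^2 = 343^2 = 117649
7^12 = (7^6)^2 = 117649^2 = 13841287201

Result: 13841287201
Multiplications needed: 4 (4 lines after 7^1)

7^12 = 13841287201. Using exponentiation by squaring, this requires 4 multiplications. The key idea: if the exponent is even, square the half-power; if odd, multiply by the base once.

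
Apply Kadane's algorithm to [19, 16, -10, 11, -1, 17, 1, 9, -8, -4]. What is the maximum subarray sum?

Using Kadane's algorithm on [19, 16, -10, 11, -1, 17, 1, 9, -8, -4]:

Scanning through the array:
Position 1 (value 16): max_ending_here = 35, max_so_far = 35
Position 2 (value -10): max_ending_here = 25, max_so_far = 35
Position 3 (value 11): max_ending_here = 36, max_so_far = 36
Position 4 (value -1): max_ending_here = 35, max_so_far = 36
Position 5 (value 17): max_ending_here = 52, max_so_far = 52
Position 6 (value 1): max_ending_here = 53, max_so_far = 53
Position 7 (value 9): max_ending_here = 62, max_so_far = 62
Position 8 (value -8): max_ending_here = 54, max_so_far = 62
Position 9 (value -4): max_ending_here = 50, max_so_far = 62

Maximum subarray: [19, 16, -10, 11, -1, 17, 1, 9]
Maximum sum: 62

The maximum subarray is [19, 16, -10, 11, -1, 17, 1, 9] with sum 62. This subarray runs from index 0 to index 7.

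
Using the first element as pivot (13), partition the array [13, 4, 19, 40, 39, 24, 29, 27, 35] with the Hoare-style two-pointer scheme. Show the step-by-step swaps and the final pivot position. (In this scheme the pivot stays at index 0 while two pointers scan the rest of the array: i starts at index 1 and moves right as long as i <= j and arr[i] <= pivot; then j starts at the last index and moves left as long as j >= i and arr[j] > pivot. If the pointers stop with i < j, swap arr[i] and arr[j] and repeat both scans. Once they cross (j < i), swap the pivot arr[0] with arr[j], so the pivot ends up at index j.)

Hoare-style two-pointer partition with pivot = 13:

Initial array: [13, 4, 19, 40, 39, 24, 29, 27, 35]

Pointers start at i = 1, j = 8.
i ends at 2, j ends at 1: the pointers have crossed (j < i), so scanning stops.

Swap pivot arr[0] with arr[1] to place pivot at position 1: [4, 13, 19, 40, 39, 24, 29, 27, 35]
Pivot position: 1

After partitioning with pivot 13, the array becomes [4, 13, 19, 40, 39, 24, 29, 27, 35]. The pivot is placed at index 1. All elements to the left of the pivot are <= 13, and all elements to the right are > 13.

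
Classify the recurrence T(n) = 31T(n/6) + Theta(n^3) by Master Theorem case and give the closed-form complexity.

Master Theorem for T(n) = 31T(n/6) + O(n^3):

a = 31, b = 6, c = 3
log_b(a) = log_6(31) = 1.9165

Case 3: c = 3 > log_6(31) = 1.9165
T(n) = O(n^3) = O(n^3)

For T(n) = 31T(n/6) + O(n^3): log_6(31) = 1.9165. This is Case 3 of the Master Theorem (c > log_b(a), work dominated by root), giving O(n^3).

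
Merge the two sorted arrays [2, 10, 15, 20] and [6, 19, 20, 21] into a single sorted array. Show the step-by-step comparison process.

Merging process:

Compare 2 vs 6: take 2 from left. Merged: [2]
Compare 10 vs 6: take 6 from right. Merged: [2, 6]
Compare 10 vs 19: take 10 from left. Merged: [2, 6, 10]
Compare 15 vs 19: take 15 from left. Merged: [2, 6, 10, 15]
Compare 20 vs 19: take 19 from right. Merged: [2, 6, 10, 15, 19]
Compare 20 vs 20: take 20 from left. Merged: [2, 6, 10, 15, 19, 20]
Append remaining from right: [20, 21]. Merged: [2, 6, 10, 15, 19, 20, 20, 21]

Final merged array: [2, 6, 10, 15, 19, 20, 20, 21]
Total comparisons: 6

The merged array is [2, 6, 10, 15, 19, 20, 20, 21], requiring 6 comparisons. The merge step runs in O(n) time where n is the total number of elements.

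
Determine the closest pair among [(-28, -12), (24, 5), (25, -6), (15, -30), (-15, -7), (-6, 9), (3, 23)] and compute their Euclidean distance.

Computing all pairwise distances among 7 points:

d((-28, -12), (24, 5)) = 54.7083
d((-28, -12), (25, -6)) = 53.3385
d((-28, -12), (15, -30)) = 46.6154
d((-28, -12), (-15, -7)) = 13.9284
d((-28, -12), (-6, 9)) = 30.4138
d((-28, -12), (3, 23)) = 46.7547
d((24, 5), (25, -6)) = 11.0454 <-- minimum
d((24, 5), (15, -30)) = 36.1386
d((24, 5), (-15, -7)) = 40.8044
d((24, 5), (-6, 9)) = 30.2655
d((24, 5), (3, 23)) = 27.6586
d((25, -6), (15, -30)) = 26.0
d((25, -6), (-15, -7)) = 40.0125
d((25, -6), (-6, 9)) = 34.4384
d((25, -6), (3, 23)) = 36.4005
d((15, -30), (-15, -7)) = 37.8021
d((15, -30), (-6, 9)) = 44.2945
d((15, -30), (3, 23)) = 54.3415
d((-15, -7), (-6, 9)) = 18.3576
d((-15, -7), (3, 23)) = 34.9857
d((-6, 9), (3, 23)) = 16.6433

Closest pair: (24, 5) and (25, -6) with distance 11.0454

The closest pair is (24, 5) and (25, -6) with Euclidean distance 11.0454. For 7 points, brute-force pairwise comparison is shown above. For large n, the divide-and-conquer algorithm (sort by x, recurse on halves, check the dividing strip) achieves O(n log n).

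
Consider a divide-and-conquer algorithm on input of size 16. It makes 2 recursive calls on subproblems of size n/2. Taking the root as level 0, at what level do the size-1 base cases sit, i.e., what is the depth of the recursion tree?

For divide and conquer with division factor 2:

Problem sizes at each level:
Level 0: 16
Level 1: 8
Level 2: 4
Level 3: 2
Level 4: 1

The root is level 0 and the size-1 base case is level 4 (the tree spans levels 0 through 4, i.e. 5 levels counting the root), so the depth is the number of divisions: log_2(16) = 4

The recursion tree depth is log_2(16) = 4. At each level, the problem size is divided by 2, so it takes 4 divisions to reduce to a base case of size 1. The algorithm makes 2 recursive calls at each level.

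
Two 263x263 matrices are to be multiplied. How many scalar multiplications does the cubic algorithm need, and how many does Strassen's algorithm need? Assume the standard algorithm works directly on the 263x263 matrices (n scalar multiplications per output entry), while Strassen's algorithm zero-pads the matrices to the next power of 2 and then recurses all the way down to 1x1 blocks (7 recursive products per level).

Matrix multiplication for 263x263 matrices:

Strassen's algorithm requires power-of-2 dimensions. Pad 263x263 to 512x512 (next power of 2).

Standard algorithm: 263^3 = 18191447 multiplications
Strassen's algorithm: 7^(log2(512)) = 7^9 = 40353607 multiplications
Difference: 18191447 - 40353607 = -22162160 (Strassen uses MORE here due to padding overhead — for small or just-over-power-of-2 n, padding can outweigh the per-level savings)

Standard: 18191447 multiplications (263^3). Strassen: 40353607 multiplications (7^9, after padding to 512x512). Strassen reduces 8 recursive multiplications to 7 at each level.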